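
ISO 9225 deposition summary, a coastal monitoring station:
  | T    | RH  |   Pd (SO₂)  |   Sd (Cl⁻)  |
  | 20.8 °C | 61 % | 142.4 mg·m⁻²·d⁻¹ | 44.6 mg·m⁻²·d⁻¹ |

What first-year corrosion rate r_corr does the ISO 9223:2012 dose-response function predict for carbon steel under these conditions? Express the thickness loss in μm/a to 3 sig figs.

r_corr = 62.6 μm/a

carbon steel: f(T) = -0.054·(T−10) [T>10 °C] = -0.5832
  Pd branch = 1.77·Pd^0.52·e^(0.02·RH+f) = 44.09 μm/a
  Cl⁻ term: 0.102·44.6^0.62·exp(0.033·61+0.04·20.8) = 18.48
  r_corr = 44.09 + 18.48 = 62.57 μm/a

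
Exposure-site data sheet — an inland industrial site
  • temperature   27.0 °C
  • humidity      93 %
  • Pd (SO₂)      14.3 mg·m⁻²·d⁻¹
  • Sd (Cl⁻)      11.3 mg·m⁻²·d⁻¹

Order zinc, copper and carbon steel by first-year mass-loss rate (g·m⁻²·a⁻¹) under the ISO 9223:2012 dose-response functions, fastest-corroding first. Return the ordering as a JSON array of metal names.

zinc: T>10 °C ⇒ hinge -0.071·(27.0−10) = -1.2070
  sulphur-dioxide contribution → 0.8967 μm/a
  chloride contribution → 1.456 μm/a
  total first-year rate 2.353 μm/a
  mass loss = 2.353 μm/a × 7.14 g/cm³ = 16.8 g·m⁻²·a⁻¹
copper: f(T) = -0.080·(T−10) [T>10 °C] = -1.3600
  sulphur-dioxide contribution → 0.6561 μm/a
  chloride contribution → 2.107 μm/a
  ⇒ r_corr(copper) = 2.763 μm/a
  mass loss = 2.763 μm/a × 8.96 g/cm³ = 24.76 g·m⁻²·a⁻¹
carbon steel: temperature factor f = -0.054·(17.0) = -0.9180
  sulphur-dioxide contribution → 18.11 μm/a
  chloride contribution → 29.07 μm/a
  ⇒ r_corr(carbon steel) = 47.17 μm/a
  mass loss = 47.17 μm/a × 7.85 g/cm³ = 370.3 g·m⁻²·a⁻¹
Ordering by g·m⁻²·a⁻¹: carbon steel (370) > copper (24.8) > zinc (16.8)

["carbon steel", "copper", "zinc"]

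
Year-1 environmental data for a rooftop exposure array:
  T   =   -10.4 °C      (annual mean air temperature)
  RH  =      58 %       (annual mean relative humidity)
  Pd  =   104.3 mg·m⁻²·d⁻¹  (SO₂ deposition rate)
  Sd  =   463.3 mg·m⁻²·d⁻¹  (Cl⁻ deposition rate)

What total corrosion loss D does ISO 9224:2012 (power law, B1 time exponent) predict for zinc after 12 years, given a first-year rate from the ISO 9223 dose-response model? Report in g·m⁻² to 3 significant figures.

zinc: f(T) = +0.038·(T−10) [T≤10 °C] = -0.7752
  SO₂ term: 0.0129·104.3^0.44·exp(0.046·58-0.7752) = 0.6617
  Sd branch = 0.0175·Sd^0.57·e^(0.008·RH+0.085·T) = 0.3803 μm/a
  sum: 0.6617 + 0.3803 → r_corr = 1.042 μm/a
ISO 9224: D(t) = r_corr · t^b with b = 0.813 (zinc, B1)
  D(12) = 1.042 × 12^0.813 = 1.042 × 7.54 = 7.857 μm
  Mass loss = 7.857 μm × 7.14 g/cm³ = 56.1 g·m⁻²

D(12) = 56.1 g·m⁻²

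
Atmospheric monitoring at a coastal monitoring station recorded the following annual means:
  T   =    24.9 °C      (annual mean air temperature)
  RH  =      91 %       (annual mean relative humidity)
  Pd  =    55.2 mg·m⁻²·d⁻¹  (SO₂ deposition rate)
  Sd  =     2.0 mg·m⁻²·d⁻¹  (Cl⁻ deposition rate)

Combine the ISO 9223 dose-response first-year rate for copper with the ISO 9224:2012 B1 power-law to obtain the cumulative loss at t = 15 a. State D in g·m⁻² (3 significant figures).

copper: temperature factor f = -0.080·(14.9) = -1.1920
  sulphur-dioxide contribution → 0.98 μm/a
  chloride contribution → 1.108 μm/a
  ⇒ r_corr(copper) = 2.088 μm/a
Long-term exponent b (ISO 9224 Table 2, B1) = 0.667
  D(15) = 2.088 × 15^0.667 = 2.088 × 6.088 = 12.71 μm
  Mass loss = 12.71 μm × 8.96 g/cm³ = 113.9 g·m⁻²

D(15) = 114 g·m⁻²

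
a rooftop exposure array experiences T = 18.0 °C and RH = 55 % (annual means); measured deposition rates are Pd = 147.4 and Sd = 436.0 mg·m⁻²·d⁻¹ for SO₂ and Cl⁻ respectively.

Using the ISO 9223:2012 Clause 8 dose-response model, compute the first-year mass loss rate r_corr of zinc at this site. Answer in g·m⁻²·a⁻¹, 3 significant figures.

r_corr = 34.5 g·m⁻²·a⁻¹

zinc: temperature factor f = -0.071·(8.0) = -0.5680
  sulphur-dioxide contribution → 0.8257 μm/a
  chloride contribution → 4.01 μm/a
  ⇒ r_corr(zinc) = 4.835 μm/a
Convert to mass loss: 4.835 μm/a × 7.14 g/cm³ = 34.52 g·m⁻²·a⁻¹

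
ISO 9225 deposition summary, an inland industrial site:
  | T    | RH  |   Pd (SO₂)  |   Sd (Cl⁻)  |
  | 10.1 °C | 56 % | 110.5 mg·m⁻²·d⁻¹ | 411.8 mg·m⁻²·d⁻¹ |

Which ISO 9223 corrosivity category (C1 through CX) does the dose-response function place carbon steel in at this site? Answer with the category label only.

C5

carbon steel: temperature factor f = -0.054·(0.1) = -0.0054
  Pd branch = 1.77·Pd^0.52·e^(0.02·RH+f) = 62.31 μm/a
  Cl⁻ term: 0.102·411.8^0.62·exp(0.033·56+0.04·10.1) = 40.53
  r_corr = 62.31 + 40.53 = 102.8 μm/a
ISO 9223 Table 2 (carbon steel): 80 < 103 ≤ 200 μm/a ⇒ C5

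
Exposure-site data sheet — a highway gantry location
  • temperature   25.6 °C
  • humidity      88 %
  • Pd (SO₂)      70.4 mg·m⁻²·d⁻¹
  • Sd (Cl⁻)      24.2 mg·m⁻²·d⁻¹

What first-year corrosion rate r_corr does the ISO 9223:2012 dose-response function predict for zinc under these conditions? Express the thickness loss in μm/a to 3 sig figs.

zinc: f(T) = -0.071·(T−10) [T>10 °C] = -1.1076
  Pd branch = 0.0129·Pd^0.44·e^(0.046·RH+f) = 1.587 μm/a
  Cl⁻ term: 0.0175·24.2^0.57·exp(0.008·88+0.085·25.6) = 1.917
  sum: 1.587 + 1.917 → r_corr = 3.504 μm/a

r_corr = 3.50 μm/a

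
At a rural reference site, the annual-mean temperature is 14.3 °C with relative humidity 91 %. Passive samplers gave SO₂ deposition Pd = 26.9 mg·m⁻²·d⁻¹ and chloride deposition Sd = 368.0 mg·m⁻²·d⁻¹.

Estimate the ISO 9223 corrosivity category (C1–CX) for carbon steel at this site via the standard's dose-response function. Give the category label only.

C5

carbon steel: T>10 °C ⇒ hinge -0.054·(14.3−10) = -0.2322
  Pd branch = 1.77·Pd^0.52·e^(0.02·RH+f) = 47.98 μm/a
  Cl⁻ term: 0.102·368.0^0.62·exp(0.033·91+0.04·14.3) = 141.9
  sum: 47.98 + 141.9 → r_corr = 189.9 μm/a
ISO 9223 Table 2 (carbon steel): 80 < 190 ≤ 200 μm/a ⇒ C5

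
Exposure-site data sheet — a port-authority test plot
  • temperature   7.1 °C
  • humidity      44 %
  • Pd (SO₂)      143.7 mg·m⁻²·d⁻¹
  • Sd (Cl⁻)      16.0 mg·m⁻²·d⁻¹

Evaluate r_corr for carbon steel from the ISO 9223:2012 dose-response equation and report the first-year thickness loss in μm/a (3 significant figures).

carbon steel: T≤10 °C ⇒ hinge +0.150·(7.1−10) = -0.4350
  Pd branch = 1.77·Pd^0.52·e^(0.02·RH+f) = 36.57 μm/a
  Sd branch = 0.102·Sd^0.62·e^(0.033·RH+0.04·T) = 3.229 μm/a
  sum: 36.57 + 3.229 → r_corr = 39.8 μm/a

r_corr = 39.8 μm/a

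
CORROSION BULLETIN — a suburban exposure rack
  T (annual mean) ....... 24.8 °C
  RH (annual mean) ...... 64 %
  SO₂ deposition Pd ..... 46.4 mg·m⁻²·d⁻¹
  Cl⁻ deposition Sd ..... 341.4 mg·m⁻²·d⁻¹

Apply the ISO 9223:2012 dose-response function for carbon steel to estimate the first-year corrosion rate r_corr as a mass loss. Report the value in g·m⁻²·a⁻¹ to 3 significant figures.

carbon steel: temperature factor f = -0.054·(14.8) = -0.7992
  Pd branch = 1.77·Pd^0.52·e^(0.02·RH+f) = 21.06 μm/a
  Cl⁻ term: 0.102·341.4^0.62·exp(0.033·64+0.04·24.8) = 84.58
  r_corr = 21.06 + 84.58 = 105.6 μm/a
Convert to mass loss: 105.6 μm/a × 7.85 g/cm³ = 829.2 g·m⁻²·a⁻¹

r_corr = 829 g·m⁻²·a⁻¹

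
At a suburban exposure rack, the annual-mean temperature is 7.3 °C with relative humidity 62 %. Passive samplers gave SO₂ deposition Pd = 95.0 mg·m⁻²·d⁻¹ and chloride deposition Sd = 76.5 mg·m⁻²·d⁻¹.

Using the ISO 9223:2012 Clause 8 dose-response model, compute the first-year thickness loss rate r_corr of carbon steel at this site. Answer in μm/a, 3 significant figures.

r_corr = 59.1 μm/a

carbon steel: T≤10 °C ⇒ hinge +0.150·(7.3−10) = -0.4050
  Pd branch = 1.77·Pd^0.52·e^(0.02·RH+f) = 43.55 μm/a
  Sd branch = 0.102·Sd^0.62·e^(0.033·RH+0.04·T) = 15.55 μm/a
  sum: 43.55 + 15.55 → r_corr = 59.11 μm/a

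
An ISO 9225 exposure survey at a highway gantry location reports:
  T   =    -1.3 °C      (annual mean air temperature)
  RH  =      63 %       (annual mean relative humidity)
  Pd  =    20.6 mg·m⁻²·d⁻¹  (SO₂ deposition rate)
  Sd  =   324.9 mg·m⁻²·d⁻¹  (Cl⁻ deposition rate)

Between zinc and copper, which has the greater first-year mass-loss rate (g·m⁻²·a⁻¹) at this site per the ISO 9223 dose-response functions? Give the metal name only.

zinc: T≤10 °C ⇒ hinge +0.038·(-1.3−10) = -0.4294
  Pd branch = 0.0129·Pd^0.44·e^(0.046·RH+f) = 0.5765 μm/a
  Cl⁻ term: 0.0175·324.9^0.57·exp(0.008·63+0.085·-1.3) = 0.7009
  r_corr = 0.5765 + 0.7009 = 1.277 μm/a
  mass loss = 1.277 μm/a × 7.14 g/cm³ = 9.12 g·m⁻²·a⁻¹
copper: T≤10 °C ⇒ hinge +0.126·(-1.3−10) = -1.4238
  Pd branch = 0.0053·Pd^0.26·e^(0.059·RH+f) = 0.1153 μm/a
  Cl⁻ term: 0.01025·324.9^0.27·exp(0.036·63+0.049·-1.3) = 0.4428
  sum: 0.1153 + 0.4428 → r_corr = 0.5581 μm/a
  mass loss = 0.5581 μm/a × 8.96 g/cm³ = 5.001 g·m⁻²·a⁻¹
Ordering by g·m⁻²·a⁻¹: zinc (9.12) > copper (5)

zinc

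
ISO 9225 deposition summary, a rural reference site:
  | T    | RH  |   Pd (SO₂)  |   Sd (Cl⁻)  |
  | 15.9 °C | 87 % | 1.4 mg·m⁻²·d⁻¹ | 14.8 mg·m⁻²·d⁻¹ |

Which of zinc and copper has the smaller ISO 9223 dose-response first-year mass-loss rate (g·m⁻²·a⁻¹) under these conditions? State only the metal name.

zinc

zinc: T>10 °C ⇒ hinge -0.071·(15.9−10) = -0.4189
  Pd branch = 0.0129·Pd^0.44·e^(0.046·RH+f) = 0.5383 μm/a
  Sd branch = 0.0175·Sd^0.57·e^(0.008·RH+0.085·T) = 0.6299 μm/a
  r_corr = 0.5383 + 0.6299 = 1.168 μm/a
  mass loss = 1.168 μm/a × 7.14 g/cm³ = 8.341 g·m⁻²·a⁻¹
copper: temperature factor f = -0.080·(5.9) = -0.4720
  SO₂ term: 0.0053·1.4^0.26·exp(0.059·87-0.4720) = 0.6117
  Cl⁻ term: 0.01025·14.8^0.27·exp(0.036·87+0.049·15.9) = 1.06
  sum: 0.6117 + 1.06 → r_corr = 1.672 μm/a
  mass loss = 1.672 μm/a × 8.96 g/cm³ = 14.98 g·m⁻²·a⁻¹
Ordering by g·m⁻²·a⁻¹: copper (15) > zinc (8.34)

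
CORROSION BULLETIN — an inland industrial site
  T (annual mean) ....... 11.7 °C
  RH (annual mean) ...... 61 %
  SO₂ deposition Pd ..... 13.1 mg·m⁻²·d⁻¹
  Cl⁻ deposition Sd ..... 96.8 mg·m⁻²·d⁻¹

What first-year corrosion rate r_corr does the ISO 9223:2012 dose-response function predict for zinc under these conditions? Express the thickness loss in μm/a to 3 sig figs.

r_corr = 1.63 μm/a

zinc: f(T) = -0.071·(T−10) [T>10 °C] = -0.1207
  SO₂ term: 0.0129·13.1^0.44·exp(0.046·61-0.1207) = 0.5867
  Cl⁻ term: 0.0175·96.8^0.57·exp(0.008·61+0.085·11.7) = 1.044
  sum: 0.5867 + 1.044 → r_corr = 1.631 μm/a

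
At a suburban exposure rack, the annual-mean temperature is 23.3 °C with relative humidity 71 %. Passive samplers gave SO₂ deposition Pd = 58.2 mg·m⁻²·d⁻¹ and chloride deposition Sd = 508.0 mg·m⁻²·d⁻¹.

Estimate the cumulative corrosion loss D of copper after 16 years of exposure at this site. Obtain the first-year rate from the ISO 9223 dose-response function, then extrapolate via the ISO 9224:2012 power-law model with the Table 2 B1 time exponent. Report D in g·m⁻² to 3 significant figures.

copper: T>10 °C ⇒ hinge -0.080·(23.3−10) = -1.0640
  sulphur-dioxide contribution → 0.347 μm/a
  chloride contribution → 2.224 μm/a
  ⇒ r_corr(copper) = 2.571 μm/a
ISO 9224: D(t) = r_corr · t^b with b = 0.667 (copper, B1)
  D(16) = 2.571 × 16^0.667 = 2.571 × 6.355 = 16.34 μm
  Mass loss = 16.34 μm × 8.96 g/cm³ = 146.4 g·m⁻²

D(16) = 146 g·m⁻²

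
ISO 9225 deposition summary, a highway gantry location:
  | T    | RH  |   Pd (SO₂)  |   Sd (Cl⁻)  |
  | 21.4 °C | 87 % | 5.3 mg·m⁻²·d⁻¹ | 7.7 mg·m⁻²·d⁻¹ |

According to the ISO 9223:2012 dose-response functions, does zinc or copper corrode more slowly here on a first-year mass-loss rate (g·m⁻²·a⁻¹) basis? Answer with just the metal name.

zinc

zinc: f(T) = -0.071·(T−10) [T>10 °C] = -0.8094
  SO₂ term: 0.0129·5.3^0.44·exp(0.046·87-0.8094) = 0.6543
  Sd branch = 0.0175·Sd^0.57·e^(0.008·RH+0.085·T) = 0.6928 μm/a
  sum: 0.6543 + 0.6928 → r_corr = 1.347 μm/a
  mass loss = 1.347 μm/a × 7.14 g/cm³ = 9.618 g·m⁻²·a⁻¹
copper: f(T) = -0.080·(T−10) [T>10 °C] = -0.9120
  Pd branch = 0.0053·Pd^0.26·e^(0.059·RH+f) = 0.5569 μm/a
  Cl⁻ term: 0.01025·7.7^0.27·exp(0.036·87+0.049·21.4) = 1.163
  r_corr = 0.5569 + 1.163 = 1.72 μm/a
  mass loss = 1.72 μm/a × 8.96 g/cm³ = 15.41 g·m⁻²·a⁻¹
Ordering by g·m⁻²·a⁻¹: copper (15.4) > zinc (9.62)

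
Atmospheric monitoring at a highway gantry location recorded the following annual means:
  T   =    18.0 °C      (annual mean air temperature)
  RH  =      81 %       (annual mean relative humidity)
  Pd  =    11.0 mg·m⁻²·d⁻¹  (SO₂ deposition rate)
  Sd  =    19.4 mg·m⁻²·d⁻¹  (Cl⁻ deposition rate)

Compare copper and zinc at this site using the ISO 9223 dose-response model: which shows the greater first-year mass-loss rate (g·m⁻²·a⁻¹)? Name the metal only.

copper

copper: f(T) = -0.080·(T−10) [T>10 °C] = -0.6400
  sulphur-dioxide contribution → 0.6203 μm/a
  chloride contribution → 1.018 μm/a
  ⇒ r_corr(copper) = 1.639 μm/a
  mass loss = 1.639 μm/a × 8.96 g/cm³ = 14.68 g·m⁻²·a⁻¹
zinc: temperature factor f = -0.071·(8.0) = -0.5680
  sulphur-dioxide contribution → 0.8716 μm/a
  chloride contribution → 0.8375 μm/a
  total first-year rate 1.709 μm/a
  mass loss = 1.709 μm/a × 7.14 g/cm³ = 12.2 g·m⁻²·a⁻¹
Ordering by g·m⁻²·a⁻¹: copper (14.7) > zinc (12.2)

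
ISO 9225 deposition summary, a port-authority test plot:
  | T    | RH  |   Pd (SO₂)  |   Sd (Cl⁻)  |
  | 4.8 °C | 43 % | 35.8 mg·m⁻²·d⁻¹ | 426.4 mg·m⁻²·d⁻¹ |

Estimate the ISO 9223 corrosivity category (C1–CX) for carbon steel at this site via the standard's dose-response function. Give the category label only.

C3

carbon steel: temperature factor f = +0.150·(-5.2) = -0.7800
  SO₂ term: 1.77·35.8^0.52·exp(0.02·43-0.7800) = 12.32
  Cl⁻ term: 0.102·426.4^0.62·exp(0.033·43+0.04·4.8) = 21.81
  sum: 12.32 + 21.81 → r_corr = 34.14 μm/a
Category bounds: 25…50 μm/a bracket r_corr ⇒ C3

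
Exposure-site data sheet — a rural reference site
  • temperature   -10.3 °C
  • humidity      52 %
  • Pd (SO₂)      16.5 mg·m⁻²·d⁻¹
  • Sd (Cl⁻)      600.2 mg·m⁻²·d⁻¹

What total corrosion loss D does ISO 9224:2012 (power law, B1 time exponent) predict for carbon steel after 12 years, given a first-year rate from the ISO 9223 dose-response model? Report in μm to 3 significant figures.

D(12) = 76.5 μm

carbon steel: temperature factor f = +0.150·(-20.3) = -3.0450
  sulphur-dioxide contribution → 1.024 μm/a
  chloride contribution → 19.84 μm/a
  ⇒ r_corr(carbon steel) = 20.86 μm/a
Power-law: D(12) = r_corr · 12^0.523
  D(12) = 20.86 × 12^0.523 = 20.86 × 3.668 = 76.51 μm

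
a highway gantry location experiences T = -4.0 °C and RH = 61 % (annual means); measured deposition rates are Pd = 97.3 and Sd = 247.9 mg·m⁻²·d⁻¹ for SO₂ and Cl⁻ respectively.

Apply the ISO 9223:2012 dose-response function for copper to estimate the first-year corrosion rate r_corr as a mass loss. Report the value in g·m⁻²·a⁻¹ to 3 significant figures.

copper: T≤10 °C ⇒ hinge +0.126·(-4.0−10) = -1.7640
  Pd branch = 0.0053·Pd^0.26·e^(0.059·RH+f) = 0.1092 μm/a
  Sd branch = 0.01025·Sd^0.27·e^(0.036·RH+0.049·T) = 0.3356 μm/a
  r_corr = 0.1092 + 0.3356 = 0.4447 μm/a
Convert to mass loss: 0.4447 μm/a × 8.96 g/cm³ = 3.985 g·m⁻²·a⁻¹

r_corr = 3.98 g·m⁻²·a⁻¹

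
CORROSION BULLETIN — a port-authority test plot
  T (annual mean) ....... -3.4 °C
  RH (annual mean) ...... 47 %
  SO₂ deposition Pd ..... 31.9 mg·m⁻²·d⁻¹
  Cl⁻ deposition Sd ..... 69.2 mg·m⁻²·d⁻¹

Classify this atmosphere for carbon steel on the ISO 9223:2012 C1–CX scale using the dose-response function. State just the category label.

C2

carbon steel: temperature factor f = +0.150·(-13.4) = -2.0100
  sulphur-dioxide contribution → 3.675 μm/a
  chloride contribution → 5.808 μm/a
  total first-year rate 9.482 μm/a
9.48 μm/a falls in (1.3, 25] for carbon steel → category C2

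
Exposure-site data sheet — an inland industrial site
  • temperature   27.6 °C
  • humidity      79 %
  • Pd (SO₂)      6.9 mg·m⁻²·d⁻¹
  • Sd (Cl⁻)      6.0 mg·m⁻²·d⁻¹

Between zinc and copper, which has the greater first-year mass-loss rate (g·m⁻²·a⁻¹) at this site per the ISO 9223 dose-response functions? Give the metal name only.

copper

zinc: temperature factor f = -0.071·(17.6) = -1.2496
  sulphur-dioxide contribution → 0.3275 μm/a
  chloride contribution → 0.9548 μm/a
  ⇒ r_corr(zinc) = 1.282 μm/a
  mass loss = 1.282 μm/a × 7.14 g/cm³ = 9.156 g·m⁻²·a⁻¹
copper: T>10 °C ⇒ hinge -0.080·(27.6−10) = -1.4080
  sulphur-dioxide contribution → 0.2265 μm/a
  chloride contribution → 1.105 μm/a
  ⇒ r_corr(copper) = 1.331 μm/a
  mass loss = 1.331 μm/a × 8.96 g/cm³ = 11.93 g·m⁻²·a⁻¹
Ordering by g·m⁻²·a⁻¹: copper (11.9) > zinc (9.16)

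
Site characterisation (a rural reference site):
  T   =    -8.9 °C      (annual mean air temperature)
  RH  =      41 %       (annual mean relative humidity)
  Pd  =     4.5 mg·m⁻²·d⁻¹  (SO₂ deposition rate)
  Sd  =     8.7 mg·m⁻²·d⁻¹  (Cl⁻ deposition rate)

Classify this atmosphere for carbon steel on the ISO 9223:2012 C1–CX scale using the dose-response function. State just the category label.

carbon steel: T≤10 °C ⇒ hinge +0.150·(-8.9−10) = -2.8350
  sulphur-dioxide contribution → 0.5159 μm/a
  chloride contribution → 1.057 μm/a
  total first-year rate 1.573 μm/a
Category bounds: 1.3…25 μm/a bracket r_corr ⇒ C2

C2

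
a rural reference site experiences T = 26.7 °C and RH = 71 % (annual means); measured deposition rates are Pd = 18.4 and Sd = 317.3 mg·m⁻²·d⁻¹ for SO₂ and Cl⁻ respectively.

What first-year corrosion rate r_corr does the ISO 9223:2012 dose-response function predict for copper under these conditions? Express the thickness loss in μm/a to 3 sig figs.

r_corr = 2.51 μm/a

copper: T>10 °C ⇒ hinge -0.080·(26.7−10) = -1.3360
  sulphur-dioxide contribution → 0.196 μm/a
  chloride contribution → 2.314 μm/a
  total first-year rate 2.51 μm/a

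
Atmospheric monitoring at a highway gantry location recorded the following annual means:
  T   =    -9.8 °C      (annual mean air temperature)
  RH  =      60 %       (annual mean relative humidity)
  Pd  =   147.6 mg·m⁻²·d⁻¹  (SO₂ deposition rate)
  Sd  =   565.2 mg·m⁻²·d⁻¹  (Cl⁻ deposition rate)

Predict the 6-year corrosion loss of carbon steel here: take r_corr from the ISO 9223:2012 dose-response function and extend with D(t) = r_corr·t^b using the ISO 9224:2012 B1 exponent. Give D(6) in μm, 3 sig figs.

carbon steel: f(T) = +0.150·(T−10) [T≤10 °C] = -2.9700
  Pd branch = 1.77·Pd^0.52·e^(0.02·RH+f) = 4.048 μm/a
  Sd branch = 0.102·Sd^0.62·e^(0.033·RH+0.04·T) = 25.39 μm/a
  r_corr = 4.048 + 25.39 = 29.44 μm/a
Long-term exponent b (ISO 9224 Table 2, B1) = 0.523
  D(6) = 29.44 × 6^0.523 = 29.44 × 2.553 = 75.14 μm

D(6) = 75.1 μm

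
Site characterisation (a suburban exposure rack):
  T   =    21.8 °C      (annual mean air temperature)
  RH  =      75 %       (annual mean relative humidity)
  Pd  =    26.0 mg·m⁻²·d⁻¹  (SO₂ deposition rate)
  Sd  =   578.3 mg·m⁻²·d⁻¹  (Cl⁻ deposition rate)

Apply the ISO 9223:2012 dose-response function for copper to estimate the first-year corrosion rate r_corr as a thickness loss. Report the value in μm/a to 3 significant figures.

copper: temperature factor f = -0.080·(11.8) = -0.9440
  sulphur-dioxide contribution → 0.4017 μm/a
  chloride contribution → 2.472 μm/a
  ⇒ r_corr(copper) = 2.874 μm/a

r_corr = 2.87 μm/a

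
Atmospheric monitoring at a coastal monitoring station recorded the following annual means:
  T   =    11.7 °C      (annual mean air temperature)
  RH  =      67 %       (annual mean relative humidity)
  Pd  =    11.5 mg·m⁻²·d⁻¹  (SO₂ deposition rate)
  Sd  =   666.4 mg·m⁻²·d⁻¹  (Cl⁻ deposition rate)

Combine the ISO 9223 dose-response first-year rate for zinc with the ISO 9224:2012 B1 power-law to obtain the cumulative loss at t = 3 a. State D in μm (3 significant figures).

zinc: T>10 °C ⇒ hinge -0.071·(11.7−10) = -0.1207
  Pd branch = 0.0129·Pd^0.44·e^(0.046·RH+f) = 0.7301 μm/a
  Cl⁻ term: 0.0175·666.4^0.57·exp(0.008·67+0.085·11.7) = 3.29
  r_corr = 0.7301 + 3.29 = 4.021 μm/a
Long-term exponent b (ISO 9224 Table 2, B1) = 0.813
  D(3) = 4.021 × 3^0.813 = 4.021 × 2.443 = 9.822 μm

D(3) = 9.82 μm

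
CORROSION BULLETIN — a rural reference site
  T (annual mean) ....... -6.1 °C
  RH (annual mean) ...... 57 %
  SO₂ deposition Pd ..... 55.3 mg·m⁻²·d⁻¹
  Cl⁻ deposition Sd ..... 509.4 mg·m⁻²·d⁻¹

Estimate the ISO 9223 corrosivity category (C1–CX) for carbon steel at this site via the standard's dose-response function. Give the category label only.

carbon steel: f(T) = +0.150·(T−10) [T≤10 °C] = -2.4150
  Pd branch = 1.77·Pd^0.52·e^(0.02·RH+f) = 3.985 μm/a
  Sd branch = 0.102·Sd^0.62·e^(0.033·RH+0.04·T) = 25 μm/a
  r_corr = 3.985 + 25 = 28.98 μm/a
Category bounds: 25…50 μm/a bracket r_corr ⇒ C3

C3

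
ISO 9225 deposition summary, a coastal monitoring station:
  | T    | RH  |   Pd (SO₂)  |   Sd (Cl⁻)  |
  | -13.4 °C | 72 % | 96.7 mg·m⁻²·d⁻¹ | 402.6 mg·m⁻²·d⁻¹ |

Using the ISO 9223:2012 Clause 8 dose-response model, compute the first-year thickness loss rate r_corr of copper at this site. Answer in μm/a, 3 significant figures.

r_corr = 0.422 μm/a

copper: f(T) = +0.126·(T−10) [T≤10 °C] = -2.9484
  Pd branch = 0.0053·Pd^0.26·e^(0.059·RH+f) = 0.06381 μm/a
  Cl⁻ term: 0.01025·402.6^0.27·exp(0.036·72+0.049·-13.4) = 0.3586
  sum: 0.06381 + 0.3586 → r_corr = 0.4224 μm/a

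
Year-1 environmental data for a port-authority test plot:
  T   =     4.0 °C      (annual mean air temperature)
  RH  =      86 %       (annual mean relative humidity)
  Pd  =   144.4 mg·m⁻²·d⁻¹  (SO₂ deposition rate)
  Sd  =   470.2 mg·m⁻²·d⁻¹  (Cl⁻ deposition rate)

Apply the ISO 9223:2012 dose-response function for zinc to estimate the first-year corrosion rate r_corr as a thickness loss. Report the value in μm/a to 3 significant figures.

zinc: T≤10 °C ⇒ hinge +0.038·(4.0−10) = -0.2280
  SO₂ term: 0.0129·144.4^0.44·exp(0.046·86-0.2280) = 4.785
  Sd branch = 0.0175·Sd^0.57·e^(0.008·RH+0.085·T) = 1.632 μm/a
  sum: 4.785 + 1.632 → r_corr = 6.417 μm/a

r_corr = 6.42 μm/a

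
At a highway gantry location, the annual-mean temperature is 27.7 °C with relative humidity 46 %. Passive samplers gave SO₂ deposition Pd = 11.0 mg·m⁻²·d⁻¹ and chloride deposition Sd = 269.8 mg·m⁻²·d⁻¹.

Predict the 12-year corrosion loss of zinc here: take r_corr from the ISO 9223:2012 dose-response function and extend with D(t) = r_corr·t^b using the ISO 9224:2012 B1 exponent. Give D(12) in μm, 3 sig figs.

D(12) = 49.5 μm

zinc: T>10 °C ⇒ hinge -0.071·(27.7−10) = -1.2567
  sulphur-dioxide contribution → 0.0875 μm/a
  chloride contribution → 6.473 μm/a
  total first-year rate 6.56 μm/a
ISO 9224: D(t) = r_corr · t^b with b = 0.813 (zinc, B1)
  D(12) = 6.56 × 12^0.813 = 6.56 × 7.54 = 49.47 μm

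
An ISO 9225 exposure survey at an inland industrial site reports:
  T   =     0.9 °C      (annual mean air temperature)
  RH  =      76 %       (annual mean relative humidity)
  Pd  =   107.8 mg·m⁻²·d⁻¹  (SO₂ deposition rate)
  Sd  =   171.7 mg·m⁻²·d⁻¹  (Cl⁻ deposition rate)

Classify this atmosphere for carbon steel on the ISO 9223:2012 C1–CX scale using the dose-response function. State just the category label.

C4

carbon steel: T≤10 °C ⇒ hinge +0.150·(0.9−10) = -1.3650
  sulphur-dioxide contribution → 23.56 μm/a
  chloride contribution → 31.55 μm/a
  total first-year rate 55.11 μm/a
ISO 9223 Table 2 (carbon steel): 50 < 55.1 ≤ 80 μm/a ⇒ C4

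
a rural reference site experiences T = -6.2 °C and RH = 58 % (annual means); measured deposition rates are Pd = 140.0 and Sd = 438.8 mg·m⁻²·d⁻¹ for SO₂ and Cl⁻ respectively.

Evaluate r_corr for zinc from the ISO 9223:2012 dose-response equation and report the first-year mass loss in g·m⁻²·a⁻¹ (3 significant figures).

r_corr = 10.1 g·m⁻²·a⁻¹

zinc: temperature factor f = +0.038·(-16.2) = -0.6156
  sulphur-dioxide contribution → 0.8836 μm/a
  chloride contribution → 0.527 μm/a
  total first-year rate 1.411 μm/a
Convert to mass loss: 1.411 μm/a × 7.14 g/cm³ = 10.07 g·m⁻²·a⁻¹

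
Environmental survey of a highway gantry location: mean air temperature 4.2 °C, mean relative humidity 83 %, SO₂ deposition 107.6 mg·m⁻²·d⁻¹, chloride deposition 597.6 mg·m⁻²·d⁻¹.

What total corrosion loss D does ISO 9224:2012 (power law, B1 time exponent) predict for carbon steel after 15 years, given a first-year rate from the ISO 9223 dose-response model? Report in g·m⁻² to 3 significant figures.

carbon steel: T≤10 °C ⇒ hinge +0.150·(4.2−10) = -0.8700
  sulphur-dioxide contribution → 44.42 μm/a
  chloride contribution → 98.28 μm/a
  total first-year rate 142.7 μm/a
ISO 9224: D(t) = r_corr · t^b with b = 0.523 (carbon steel, B1)
  D(15) = 142.7 × 15^0.523 = 142.7 × 4.122 = 588.2 μm
  Mass loss = 588.2 μm × 7.85 g/cm³ = 4617 g·m⁻²

D(15) = 4.62e+03 g·m⁻²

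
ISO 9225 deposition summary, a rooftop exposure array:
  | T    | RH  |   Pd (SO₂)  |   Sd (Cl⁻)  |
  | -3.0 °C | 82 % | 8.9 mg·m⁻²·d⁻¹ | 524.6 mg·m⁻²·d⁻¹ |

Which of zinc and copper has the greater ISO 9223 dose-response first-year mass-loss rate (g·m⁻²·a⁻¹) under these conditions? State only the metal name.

zinc: f(T) = +0.038·(T−10) [T≤10 °C] = -0.4940
  sulphur-dioxide contribution → 0.8952 μm/a
  chloride contribution → 0.9279 μm/a
  ⇒ r_corr(zinc) = 1.823 μm/a
  mass loss = 1.823 μm/a × 7.14 g/cm³ = 13.02 g·m⁻²·a⁻¹
copper: f(T) = +0.126·(T−10) [T≤10 °C] = -1.6380
  sulphur-dioxide contribution → 0.2295 μm/a
  chloride contribution → 0.9189 μm/a
  total first-year rate 1.148 μm/a
  mass loss = 1.148 μm/a × 8.96 g/cm³ = 10.29 g·m⁻²·a⁻¹
Ordering by g·m⁻²·a⁻¹: zinc (13) > copper (10.3)

zinc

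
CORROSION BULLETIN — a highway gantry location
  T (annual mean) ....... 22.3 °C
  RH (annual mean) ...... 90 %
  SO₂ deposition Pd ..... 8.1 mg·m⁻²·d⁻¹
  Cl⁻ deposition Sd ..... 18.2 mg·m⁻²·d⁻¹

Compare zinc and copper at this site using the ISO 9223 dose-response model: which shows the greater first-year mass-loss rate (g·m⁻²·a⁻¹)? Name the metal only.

zinc: T>10 °C ⇒ hinge -0.071·(22.3−10) = -0.8733
  Pd branch = 0.0129·Pd^0.44·e^(0.046·RH+f) = 0.8492 μm/a
  Sd branch = 0.0175·Sd^0.57·e^(0.008·RH+0.085·T) = 1.251 μm/a
  sum: 0.8492 + 1.251 → r_corr = 2.1 μm/a
  mass loss = 2.1 μm/a × 7.14 g/cm³ = 14.99 g·m⁻²·a⁻¹
copper: T>10 °C ⇒ hinge -0.080·(22.3−10) = -0.9840
  SO₂ term: 0.0053·8.1^0.26·exp(0.059·90-0.9840) = 0.6906
  Cl⁻ term: 0.01025·18.2^0.27·exp(0.036·90+0.049·22.3) = 1.708
  r_corr = 0.6906 + 1.708 = 2.399 μm/a
  mass loss = 2.399 μm/a × 8.96 g/cm³ = 21.5 g·m⁻²·a⁻¹
Ordering by g·m⁻²·a⁻¹: copper (21.5) > zinc (15)

copper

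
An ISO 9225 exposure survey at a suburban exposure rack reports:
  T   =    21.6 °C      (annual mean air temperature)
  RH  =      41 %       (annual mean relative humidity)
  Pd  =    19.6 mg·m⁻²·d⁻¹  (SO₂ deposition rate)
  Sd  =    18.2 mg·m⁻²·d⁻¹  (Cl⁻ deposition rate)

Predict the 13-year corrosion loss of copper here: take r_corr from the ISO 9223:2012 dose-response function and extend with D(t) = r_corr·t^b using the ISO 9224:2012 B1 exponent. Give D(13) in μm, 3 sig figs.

D(13) = 1.85 μm

copper: temperature factor f = -0.080·(11.6) = -0.9280
  SO₂ term: 0.0053·19.6^0.26·exp(0.059·41-0.9280) = 0.05103
  Sd branch = 0.01025·Sd^0.27·e^(0.036·RH+0.049·T) = 0.2829 μm/a
  r_corr = 0.05103 + 0.2829 = 0.3339 μm/a
Power-law: D(13) = r_corr · 13^0.667
  D(13) = 0.3339 × 13^0.667 = 0.3339 × 5.534 = 1.848 μm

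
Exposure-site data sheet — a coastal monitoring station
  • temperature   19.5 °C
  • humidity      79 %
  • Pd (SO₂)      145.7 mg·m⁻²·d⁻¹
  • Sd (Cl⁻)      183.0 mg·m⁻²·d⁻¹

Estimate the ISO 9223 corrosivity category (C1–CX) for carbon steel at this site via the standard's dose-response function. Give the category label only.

carbon steel: T>10 °C ⇒ hinge -0.054·(19.5−10) = -0.5130
  sulphur-dioxide contribution → 68.61 μm/a
  chloride contribution → 76.26 μm/a
  total first-year rate 144.9 μm/a
145 μm/a falls in (80, 200] for carbon steel → category C5

C5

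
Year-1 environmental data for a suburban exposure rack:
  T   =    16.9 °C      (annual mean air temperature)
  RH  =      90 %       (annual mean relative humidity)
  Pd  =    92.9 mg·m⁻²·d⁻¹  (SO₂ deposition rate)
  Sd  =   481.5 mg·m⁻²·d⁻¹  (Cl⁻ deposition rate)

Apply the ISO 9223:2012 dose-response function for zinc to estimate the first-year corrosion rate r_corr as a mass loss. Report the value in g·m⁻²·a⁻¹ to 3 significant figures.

zinc: T>10 °C ⇒ hinge -0.071·(16.9−10) = -0.4899
  Pd branch = 0.0129·Pd^0.44·e^(0.046·RH+f) = 3.645 μm/a
  Sd branch = 0.0175·Sd^0.57·e^(0.008·RH+0.085·T) = 5.113 μm/a
  r_corr = 3.645 + 5.113 = 8.758 μm/a
Convert to mass loss: 8.758 μm/a × 7.14 g/cm³ = 62.53 g·m⁻²·a⁻¹

r_corr = 62.5 g·m⁻²·a⁻¹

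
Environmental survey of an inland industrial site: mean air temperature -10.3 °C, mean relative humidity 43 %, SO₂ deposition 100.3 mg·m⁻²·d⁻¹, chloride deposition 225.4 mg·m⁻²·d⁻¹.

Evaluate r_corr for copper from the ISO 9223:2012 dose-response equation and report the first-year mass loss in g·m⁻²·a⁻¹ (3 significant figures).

copper: T≤10 °C ⇒ hinge +0.126·(-10.3−10) = -2.5578
  sulphur-dioxide contribution → 0.0172 μm/a
  chloride contribution → 0.1256 μm/a
  total first-year rate 0.1428 μm/a
Convert to mass loss: 0.1428 μm/a × 8.96 g/cm³ = 1.28 g·m⁻²·a⁻¹

r_corr = 1.28 g·m⁻²·a⁻¹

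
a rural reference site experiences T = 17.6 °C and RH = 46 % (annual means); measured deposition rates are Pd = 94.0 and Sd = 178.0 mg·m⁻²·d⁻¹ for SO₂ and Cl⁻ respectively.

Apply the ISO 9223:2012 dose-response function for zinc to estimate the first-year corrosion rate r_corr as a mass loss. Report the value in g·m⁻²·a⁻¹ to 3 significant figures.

zinc: T>10 °C ⇒ hinge -0.071·(17.6−10) = -0.5396
  SO₂ term: 0.0129·94.0^0.44·exp(0.046·46-0.5396) = 0.4607
  Sd branch = 0.0175·Sd^0.57·e^(0.008·RH+0.085·T) = 2.164 μm/a
  r_corr = 0.4607 + 2.164 = 2.625 μm/a
Convert to mass loss: 2.625 μm/a × 7.14 g/cm³ = 18.74 g·m⁻²·a⁻¹

r_corr = 18.7 g·m⁻²·a⁻¹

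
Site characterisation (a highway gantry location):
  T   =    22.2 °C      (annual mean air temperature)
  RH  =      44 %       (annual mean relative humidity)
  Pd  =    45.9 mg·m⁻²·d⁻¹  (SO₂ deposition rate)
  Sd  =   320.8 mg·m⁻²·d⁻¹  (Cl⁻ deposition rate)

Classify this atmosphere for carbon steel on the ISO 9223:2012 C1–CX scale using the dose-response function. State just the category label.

C4

carbon steel: T>10 °C ⇒ hinge -0.054·(22.2−10) = -0.6588
  SO₂ term: 1.77·45.9^0.52·exp(0.02·44-0.6588) = 16.15
  Sd branch = 0.102·Sd^0.62·e^(0.033·RH+0.04·T) = 37.91 μm/a
  r_corr = 16.15 + 37.91 = 54.06 μm/a
54.1 μm/a falls in (50, 80] for carbon steel → category C4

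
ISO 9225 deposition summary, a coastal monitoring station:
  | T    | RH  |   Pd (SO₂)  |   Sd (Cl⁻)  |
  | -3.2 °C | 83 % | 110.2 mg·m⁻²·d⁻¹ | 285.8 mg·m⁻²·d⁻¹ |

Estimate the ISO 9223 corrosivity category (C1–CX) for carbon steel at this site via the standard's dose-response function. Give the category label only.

C4

carbon steel: T≤10 °C ⇒ hinge +0.150·(-3.2−10) = -1.9800
  sulphur-dioxide contribution → 14.82 μm/a
  chloride contribution → 46.27 μm/a
  ⇒ r_corr(carbon steel) = 61.09 μm/a
ISO 9223 Table 2 (carbon steel): 50 < 61.1 ≤ 80 μm/a ⇒ C4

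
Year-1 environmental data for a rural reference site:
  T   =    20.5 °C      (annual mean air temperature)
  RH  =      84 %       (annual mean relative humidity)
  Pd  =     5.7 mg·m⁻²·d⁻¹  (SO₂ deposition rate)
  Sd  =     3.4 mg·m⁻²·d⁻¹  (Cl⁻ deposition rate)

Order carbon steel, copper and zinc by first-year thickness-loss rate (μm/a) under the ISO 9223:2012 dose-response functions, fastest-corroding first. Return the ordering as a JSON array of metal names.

["carbon steel", "copper", "zinc"]

carbon steel: T>10 °C ⇒ hinge -0.054·(20.5−10) = -0.5670
  sulphur-dioxide contribution → 13.32 μm/a
  chloride contribution → 7.909 μm/a
  ⇒ r_corr(carbon steel) = 21.23 μm/a
copper: T>10 °C ⇒ hinge -0.080·(20.5−10) = -0.8400
  sulphur-dioxide contribution → 0.5109 μm/a
  chloride contribution → 0.8013 μm/a
  total first-year rate 1.312 μm/a
zinc: temperature factor f = -0.071·(10.5) = -0.7455
  sulphur-dioxide contribution → 0.6274 μm/a
  chloride contribution → 0.3932 μm/a
  total first-year rate 1.021 μm/a
Ordering by μm/a: carbon steel (21.2) > copper (1.31) > zinc (1.02)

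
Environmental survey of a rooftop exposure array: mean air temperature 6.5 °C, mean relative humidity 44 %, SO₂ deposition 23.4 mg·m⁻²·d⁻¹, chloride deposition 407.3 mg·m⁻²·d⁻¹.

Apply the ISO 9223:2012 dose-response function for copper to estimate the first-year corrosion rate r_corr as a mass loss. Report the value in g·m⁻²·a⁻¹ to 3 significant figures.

r_corr = 4.05 g·m⁻²·a⁻¹

copper: T≤10 °C ⇒ hinge +0.126·(6.5−10) = -0.4410
  SO₂ term: 0.0053·23.4^0.26·exp(0.059·44-0.4410) = 0.1038
  Sd branch = 0.01025·Sd^0.27·e^(0.036·RH+0.049·T) = 0.3481 μm/a
  r_corr = 0.1038 + 0.3481 = 0.4518 μm/a
Convert to mass loss: 0.4518 μm/a × 8.96 g/cm³ = 4.049 g·m⁻²·a⁻¹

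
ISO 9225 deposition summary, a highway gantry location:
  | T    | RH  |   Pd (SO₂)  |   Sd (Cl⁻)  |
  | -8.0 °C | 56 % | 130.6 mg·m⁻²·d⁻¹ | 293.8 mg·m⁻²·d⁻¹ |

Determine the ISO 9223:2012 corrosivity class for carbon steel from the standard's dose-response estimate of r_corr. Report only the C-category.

carbon steel: f(T) = +0.150·(T−10) [T≤10 °C] = -2.7000
  sulphur-dioxide contribution → 4.593 μm/a
  chloride contribution → 15.94 μm/a
  ⇒ r_corr(carbon steel) = 20.53 μm/a
Category bounds: 1.3…25 μm/a bracket r_corr ⇒ C2

C2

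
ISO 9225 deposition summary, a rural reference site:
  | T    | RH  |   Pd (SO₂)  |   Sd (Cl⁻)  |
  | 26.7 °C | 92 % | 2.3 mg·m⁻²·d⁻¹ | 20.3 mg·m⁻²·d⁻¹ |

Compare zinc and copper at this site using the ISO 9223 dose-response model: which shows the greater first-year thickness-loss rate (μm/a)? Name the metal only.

zinc: f(T) = -0.071·(T−10) [T>10 °C] = -1.1857
  sulphur-dioxide contribution → 0.3915 μm/a
  chloride contribution → 1.966 μm/a
  total first-year rate 2.358 μm/a
copper: temperature factor f = -0.080·(16.7) = -1.3360
  sulphur-dioxide contribution → 0.394 μm/a
  chloride contribution → 2.346 μm/a
  total first-year rate 2.74 μm/a
Ordering by μm/a: copper (2.74) > zinc (2.36)

copper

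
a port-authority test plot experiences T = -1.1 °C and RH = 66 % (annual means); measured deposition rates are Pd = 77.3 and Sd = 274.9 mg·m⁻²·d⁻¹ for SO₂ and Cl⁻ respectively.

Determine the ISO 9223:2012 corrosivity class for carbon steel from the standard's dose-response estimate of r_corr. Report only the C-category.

C3

carbon steel: temperature factor f = +0.150·(-11.1) = -1.6650
  sulphur-dioxide contribution → 12.02 μm/a
  chloride contribution → 28.03 μm/a
  ⇒ r_corr(carbon steel) = 40.06 μm/a
40.1 μm/a falls in (25, 50] for carbon steel → category C3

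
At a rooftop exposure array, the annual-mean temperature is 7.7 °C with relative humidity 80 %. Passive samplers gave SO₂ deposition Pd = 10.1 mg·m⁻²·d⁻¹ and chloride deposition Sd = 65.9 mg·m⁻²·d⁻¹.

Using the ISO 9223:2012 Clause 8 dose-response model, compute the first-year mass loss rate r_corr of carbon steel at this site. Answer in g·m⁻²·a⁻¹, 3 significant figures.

r_corr = 367 g·m⁻²·a⁻¹

carbon steel: f(T) = +0.150·(T−10) [T≤10 °C] = -0.3450
  Pd branch = 1.77·Pd^0.52·e^(0.02·RH+f) = 20.67 μm/a
  Sd branch = 0.102·Sd^0.62·e^(0.033·RH+0.04·T) = 26.1 μm/a
  sum: 20.67 + 26.1 → r_corr = 46.76 μm/a
Convert to mass loss: 46.76 μm/a × 7.85 g/cm³ = 367.1 g·m⁻²·a⁻¹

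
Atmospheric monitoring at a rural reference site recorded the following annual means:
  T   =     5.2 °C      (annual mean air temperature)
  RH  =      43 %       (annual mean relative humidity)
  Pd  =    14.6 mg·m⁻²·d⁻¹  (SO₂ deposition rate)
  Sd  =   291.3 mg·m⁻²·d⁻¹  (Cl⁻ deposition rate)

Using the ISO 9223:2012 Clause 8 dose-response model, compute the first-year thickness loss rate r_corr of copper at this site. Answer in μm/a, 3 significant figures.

r_corr = 0.361 μm/a

copper: f(T) = +0.126·(T−10) [T≤10 °C] = -0.6048
  Pd branch = 0.0053·Pd^0.26·e^(0.059·RH+f) = 0.07348 μm/a
  Cl⁻ term: 0.01025·291.3^0.27·exp(0.036·43+0.049·5.2) = 0.2878
  r_corr = 0.07348 + 0.2878 = 0.3612 μm/a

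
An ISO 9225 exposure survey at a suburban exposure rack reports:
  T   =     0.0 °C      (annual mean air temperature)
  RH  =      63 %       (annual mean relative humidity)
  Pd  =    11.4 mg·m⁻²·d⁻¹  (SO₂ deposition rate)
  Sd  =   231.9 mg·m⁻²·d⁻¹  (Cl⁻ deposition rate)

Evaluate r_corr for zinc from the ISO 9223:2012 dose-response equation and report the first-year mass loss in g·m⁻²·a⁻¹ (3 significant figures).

r_corr = 7.94 g·m⁻²·a⁻¹

zinc: temperature factor f = +0.038·(-10.0) = -0.3800
  SO₂ term: 0.0129·11.4^0.44·exp(0.046·63-0.3800) = 0.4669
  Cl⁻ term: 0.0175·231.9^0.57·exp(0.008·63+0.085·0.0) = 0.6459
  sum: 0.4669 + 0.6459 → r_corr = 1.113 μm/a
Convert to mass loss: 1.113 μm/a × 7.14 g/cm³ = 7.945 g·m⁻²·a⁻¹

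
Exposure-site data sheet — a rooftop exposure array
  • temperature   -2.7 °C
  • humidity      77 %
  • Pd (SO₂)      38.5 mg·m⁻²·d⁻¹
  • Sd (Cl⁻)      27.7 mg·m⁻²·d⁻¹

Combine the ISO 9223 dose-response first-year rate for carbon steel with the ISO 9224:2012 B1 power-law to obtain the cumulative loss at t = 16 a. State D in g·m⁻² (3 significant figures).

carbon steel: f(T) = +0.150·(T−10) [T≤10 °C] = -1.9050
  SO₂ term: 1.77·38.5^0.52·exp(0.02·77-1.9050) = 8.202
  Cl⁻ term: 0.102·27.7^0.62·exp(0.033·77+0.04·-2.7) = 9.111
  r_corr = 8.202 + 9.111 = 17.31 μm/a
Long-term exponent b (ISO 9224 Table 2, B1) = 0.523
  D(16) = 17.31 × 16^0.523 = 17.31 × 4.263 = 73.81 μm
  Mass loss = 73.81 μm × 7.85 g/cm³ = 579.4 g·m⁻²

D(16) = 579 g·m⁻²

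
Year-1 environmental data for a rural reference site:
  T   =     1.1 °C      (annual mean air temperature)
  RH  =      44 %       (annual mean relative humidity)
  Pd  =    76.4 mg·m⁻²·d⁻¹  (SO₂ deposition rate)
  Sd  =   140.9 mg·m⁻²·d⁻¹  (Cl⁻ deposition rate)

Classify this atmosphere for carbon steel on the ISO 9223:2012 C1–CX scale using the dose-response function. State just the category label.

carbon steel: temperature factor f = +0.150·(-8.9) = -1.3350
  Pd branch = 1.77·Pd^0.52·e^(0.02·RH+f) = 10.7 μm/a
  Sd branch = 0.102·Sd^0.62·e^(0.033·RH+0.04·T) = 9.787 μm/a
  sum: 10.7 + 9.787 → r_corr = 20.49 μm/a
20.5 μm/a falls in (1.3, 25] for carbon steel → category C2

C2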